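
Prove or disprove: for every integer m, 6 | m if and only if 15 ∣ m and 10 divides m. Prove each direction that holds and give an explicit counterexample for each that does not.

[⇐] Suppose 15 ∣ m and 10 ∣ m. Any common multiple of 15 and 10 is a multiple of their lcm; here lcm(15, 10) = 15·10/gcd(15, 10) = 150/5 = 30, so 30 ∣ m. Since 6 ∣ 30, it follows that 6 ∣ m.

[⇒] This fails: take m = 6. Certainly 6 ∣ 6, but 15 ∤ 6.

(⇒) fails; (⇐) holds.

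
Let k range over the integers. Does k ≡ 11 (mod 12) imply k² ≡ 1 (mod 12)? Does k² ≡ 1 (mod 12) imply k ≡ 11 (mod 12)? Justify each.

Only the forward implication holds.

Converse. This fails: take k = 1. Then 1² = 1 ≡ 1 (mod 12), yet 1 ≡ 1 (mod 12), not 11.

Forward direction. Suppose k ≡ 11 (mod 12). Write k = 12j + 11. Then (12j + 11)² = 144j² + 264j + 121 = 12(12j² + 22j + 10) + 1, so k² ≡ 1 (mod 12).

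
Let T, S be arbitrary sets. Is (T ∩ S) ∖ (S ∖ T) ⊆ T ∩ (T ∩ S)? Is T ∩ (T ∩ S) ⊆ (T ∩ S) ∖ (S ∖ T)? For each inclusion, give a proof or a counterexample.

(⊆) Let x ∈ (T ∩ S) ∖ (S ∖ T). Then x ∈ T ∩ S, from which x ∈ T ∩ (T ∩ S).

(⊇) Let x ∈ T ∩ (T ∩ S). Then x ∈ T ∩ S, from which x ∈ (T ∩ S) ∖ (S ∖ T).

Both inclusions hold; the sets are equal.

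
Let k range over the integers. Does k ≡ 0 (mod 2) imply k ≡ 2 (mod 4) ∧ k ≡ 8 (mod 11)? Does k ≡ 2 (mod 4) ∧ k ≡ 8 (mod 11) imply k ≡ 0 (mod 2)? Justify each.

Only the reverse direction holds.

(⟹) This fails: k = 0 gives 0 ≡ 0 (mod 2) but 0 ≡ 0 (mod 4), so the conjunction on the right does not hold.

(⟸) Conversely, if k ≡ 2 (mod 4) and k ≡ 8 (mod 11), then by the Chinese remainder theorem k ≡ 30 (mod 44). Since 30 ≡ 0 (mod 2) and 2 ∣ 44, we get k ≡ 0 (mod 2).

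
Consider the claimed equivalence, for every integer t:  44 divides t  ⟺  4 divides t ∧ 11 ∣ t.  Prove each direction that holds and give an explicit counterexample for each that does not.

Equivalent; both directions hold.

[⇐] Suppose 4 ∣ t and 11 ∣ t. Any common multiple of 4 and 11 is a multiple of their lcm; here gcd(4, 11) = 1, so lcm(4, 11) = 4·11 = 44, so 44 ∣ t.

[⇒] If 44 ∣ t, write t = 44q. Since 44 = 11·4, t = 4·(11q), so 4 ∣ t; and since 44 = 4·11, t = 11·(4q), so 11 ∣ t.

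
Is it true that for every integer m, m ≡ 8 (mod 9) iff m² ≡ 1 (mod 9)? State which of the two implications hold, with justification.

Only the forward direction holds.

Converse. This fails: take m = 1. Then 1² = 1 ≡ 1 (mod 9), yet 1 ≡ 1 (mod 9), not 8.

Forward direction. Suppose m ≡ 8 (mod 9). Write m = 9j + 8. Then (9j + 8)² = 81j² + 144j + 64 = 9(9j² + 16j + 7) + 1, so m² ≡ 1 (mod 9).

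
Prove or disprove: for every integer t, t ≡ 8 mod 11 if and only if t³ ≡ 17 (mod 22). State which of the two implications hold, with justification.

The forward direction fails; the converse holds.

(→) This fails: take t = 8. Then 8 ≡ 8 (mod 11), but 8³ = 512 ≡ 6 (mod 22), not 17.

(←) Conversely, the residues r modulo 22 with r³ ≡ 17 (mod 22) are exactly {19}, and each is ≡ 8 (mod 11).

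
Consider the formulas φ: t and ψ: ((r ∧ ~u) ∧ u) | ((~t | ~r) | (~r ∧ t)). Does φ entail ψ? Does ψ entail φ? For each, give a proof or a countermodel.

Forward direction. This fails. Under u = F, r = T, t = T, the left side is true but the right side is false.

Converse. This fails. Under u = F, r = F, t = F, the left side is false but the right side is true.

Neither direction holds.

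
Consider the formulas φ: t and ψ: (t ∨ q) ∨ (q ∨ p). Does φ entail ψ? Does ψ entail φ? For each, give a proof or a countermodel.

Not equivalent: only (⇒) holds.

(→) Assume the antecedent. If p is true, (t ∨ q) ∨ (q ∨ p) reduces to true regardless of the other variables. If p is false, the antecedent forces (p = F, t = T, q = F) or (p = F, t = T, q = T), and (t ∨ q) ∨ (q ∨ p) holds there. Either way (t ∨ q) ∨ (q ∨ p) holds.

(←) This fails. Under p = T, t = F, q = F, the left side is false but the right side is true.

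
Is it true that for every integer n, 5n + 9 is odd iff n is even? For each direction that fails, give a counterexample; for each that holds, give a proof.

Equivalent; both directions hold.

(⇐) Suppose n is even; write n = 2j. Then 5n + 9 = 5·(2j) + 9 = 2·5j + 9, which is odd.

(⇒) Suppose 5n + 9 is odd. Since 5 is odd, 5n and n have the same parity, so 5n + 9 ≡ n + 9 (mod 2). As 9 is odd, 5n + 9 is odd exactly when n is even. Thus n is even.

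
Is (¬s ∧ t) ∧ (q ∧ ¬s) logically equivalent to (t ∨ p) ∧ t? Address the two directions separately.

(⟹) Assume the antecedent. If s is true, the antecedent cannot hold. If s is false, the antecedent forces (s = F, q = T, t = T, p = F) or (s = F, q = T, t = T, p = T), and (t ∨ p) ∧ t holds there. Either way (t ∨ p) ∧ t holds.

(⟸) This fails. Under s = F, q = F, t = T, p = F, the left side is false but the right side is true.

Not equivalent: only (⇒) holds.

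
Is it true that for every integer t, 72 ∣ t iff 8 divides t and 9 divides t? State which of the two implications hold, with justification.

(⇒) If 72 ∣ t, write t = 72q. Since 72 = 9·8, t = 8·(9q), so 8 ∣ t; and since 72 = 8·9, t = 9·(8q), so 9 ∣ t.

(⇐) Suppose 8 ∣ t and 9 ∣ t. Any common multiple of 8 and 9 is a multiple of their lcm; here gcd(8, 9) = 1, so lcm(8, 9) = 8·9 = 72, so 72 ∣ t.

The biconditional holds.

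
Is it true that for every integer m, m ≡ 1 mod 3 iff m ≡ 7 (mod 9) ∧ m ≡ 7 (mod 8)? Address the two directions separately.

(⇒) fails; (⇐) holds.

[⇐] If m ≡ 7 (mod 9) and m ≡ 7 (mod 8), then by the Chinese remainder theorem m ≡ 7 (mod 72). Since 7 ≡ 1 (mod 3) and 3 ∣ 72, we get m ≡ 1 (mod 3).

[⇒] This fails: m = 1 gives 1 ≡ 1 (mod 3) but 1 ≡ 1 (mod 9), so the conjunction on the right does not hold.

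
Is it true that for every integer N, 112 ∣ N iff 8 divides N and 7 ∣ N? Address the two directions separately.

(←) This fails: take N = 56. Both 8 ∣ 56 and 7 ∣ 56, yet 56 is not a multiple of 112 (since 56 = 0·112 + 56), so 112 ∤ 56.

(→) If 112 ∣ N, write N = 112q. Since 112 = 14·8, N = 8·(14q), so 8 ∣ N; and since 112 = 16·7, N = 7·(16q), so 7 ∣ N.

Only the forward direction holds.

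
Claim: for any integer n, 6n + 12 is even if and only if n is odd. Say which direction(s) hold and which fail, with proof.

Only the converse holds.

(⟹) This fails: take n = 6. Then 6n + 12 = 48, which is even, yet n = 6 is even, not odd.

(⟸) Suppose n is odd. Since 6 is even, 6n is even for every n, so 6n + 12 has the same parity as 12, which is even. Hence 6n + 12 is even.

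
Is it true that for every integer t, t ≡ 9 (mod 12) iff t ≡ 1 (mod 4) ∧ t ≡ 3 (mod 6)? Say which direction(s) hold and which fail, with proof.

Forward direction. Suppose t ≡ 9 (mod 12); write t = 12j + 9. Since 4 ∣ 12, reducing mod 4 gives t ≡ 9 ≡ 1 (mod 4); since 6 ∣ 12, reducing mod 6 gives t ≡ 9 ≡ 3 (mod 6).

Converse. If t ≡ 1 (mod 4) and t ≡ 3 (mod 6), then by the Chinese remainder theorem t ≡ 9 (mod 12). This is exactly t ≡ 9 (mod 12).

The biconditional holds.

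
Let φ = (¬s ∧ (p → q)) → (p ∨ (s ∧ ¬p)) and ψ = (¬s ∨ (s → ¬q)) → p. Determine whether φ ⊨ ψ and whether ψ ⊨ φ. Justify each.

The forward direction fails; the converse holds.

Converse. Assume the antecedent. If p is true, the consequent reduces to true regardless of the other variables. If p is false, the antecedent forces (p = F, s = T, q = T), and the consequent holds there. Either way the consequent holds.

Forward direction. This fails. Under p = F, s = T, q = F, the left side is true but the right side is false.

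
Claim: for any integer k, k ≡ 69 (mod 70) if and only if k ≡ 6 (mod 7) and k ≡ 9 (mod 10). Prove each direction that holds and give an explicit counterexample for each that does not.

(⟸) If k ≡ 6 (mod 7) and k ≡ 9 (mod 10), then by the Chinese remainder theorem k ≡ 69 (mod 70). This is exactly k ≡ 69 (mod 70).

(⟹) Suppose k ≡ 69 (mod 70); write k = 70j + 69. Since 7 ∣ 70, reducing mod 7 gives k ≡ 69 ≡ 6 (mod 7); since 10 ∣ 70, reducing mod 10 gives k ≡ 69 ≡ 9 (mod 10).

The biconditional holds.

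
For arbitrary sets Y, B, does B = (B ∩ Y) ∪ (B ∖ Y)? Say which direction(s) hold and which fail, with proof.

Both inclusions hold; the sets are equal.

(⟸) Let x ∈ (B ∩ Y) ∪ (B ∖ Y). Then either x ∈ B and x ∉ Y; or x ∈ Y ∩ B. In each case x ∈ B, so (B ∩ Y) ∪ (B ∖ Y) ⊆ B.

(⟹) Let x ∈ B. Then either x ∈ B and x ∉ Y; or x ∈ Y ∩ B. In each case x ∈ (B ∩ Y) ∪ (B ∖ Y), so B ⊆ (B ∩ Y) ∪ (B ∖ Y).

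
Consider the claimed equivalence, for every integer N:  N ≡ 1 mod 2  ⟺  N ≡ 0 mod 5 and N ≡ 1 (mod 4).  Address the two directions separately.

Forward direction. This fails: N = 1 gives 1 ≡ 1 (mod 2) but 1 ≡ 1 (mod 5), so the conjunction on the right does not hold.

Converse. If N ≡ 0 (mod 5) and N ≡ 1 (mod 4), then by the Chinese remainder theorem N ≡ 5 (mod 20). Since 5 ≡ 1 (mod 2) and 2 ∣ 20, we get N ≡ 1 (mod 2).

Only the converse holds.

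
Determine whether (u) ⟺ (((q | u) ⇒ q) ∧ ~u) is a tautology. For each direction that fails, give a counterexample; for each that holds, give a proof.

(⇒) This fails. Under q = F, u = T, the left side is true but the right side is false.

(⇐) This fails. Under q = F, u = F, the left side is false but the right side is true.

Neither direction holds.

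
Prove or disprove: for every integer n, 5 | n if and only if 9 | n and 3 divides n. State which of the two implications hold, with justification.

Neither direction holds.

(⇒) This fails: take n = 5. Certainly 5 ∣ 5, but 9 ∤ 5.

(⇐) This fails: take n = 9. Both 9 ∣ 9 and 3 ∣ 9, yet 9 is not a multiple of 5 (since 9 = 1·5 + 4), so 5 ∤ 9.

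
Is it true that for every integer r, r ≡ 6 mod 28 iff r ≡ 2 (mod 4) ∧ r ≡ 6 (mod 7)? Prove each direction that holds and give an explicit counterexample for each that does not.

Forward direction. Suppose r ≡ 6 (mod 28); write r = 28j + 6. Since 4 ∣ 28, reducing mod 4 gives r ≡ 6 ≡ 2 (mod 4); since 7 ∣ 28, reducing mod 7 gives r ≡ 6 (mod 7).

Converse. If r ≡ 2 (mod 4) and r ≡ 6 (mod 7), then by the Chinese remainder theorem r ≡ 6 (mod 28). This is exactly r ≡ 6 (mod 28).

Both directions hold; the statement is true.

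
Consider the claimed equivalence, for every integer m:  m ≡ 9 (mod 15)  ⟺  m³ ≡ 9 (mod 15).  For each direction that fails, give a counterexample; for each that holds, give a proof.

Both implications hold.

(⟸) Suppose m³ ≡ 9 (mod 15). The only residue r in {0, …, 14} with r³ ≡ 9 (mod 15) is r = 9, so m ≡ 9 (mod 15).

(⟹) Suppose m ≡ 9 (mod 15). Write m = 15j + 9. Then (15j + 9)³ = 3375j³ + 6075j² + 3645j + 729 = 15(225j³ + 405j² + 243j + 48) + 9, so m³ ≡ 9 (mod 15).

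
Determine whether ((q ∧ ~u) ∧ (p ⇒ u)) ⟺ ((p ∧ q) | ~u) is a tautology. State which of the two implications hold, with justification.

The forward direction holds; the converse fails.

(→) Assume the antecedent. If u is true, the antecedent cannot hold. If u is false, (p ∧ q) | ~u reduces to true regardless of the other variables. Either way (p ∧ q) | ~u holds.

(←) This fails. Under u = F, p = F, q = F, the left side is false but the right side is true.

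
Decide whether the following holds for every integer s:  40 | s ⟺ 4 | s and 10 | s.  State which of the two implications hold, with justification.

Only the forward direction holds.

(⟹) If 40 ∣ s, write s = 40q. Since 40 = 10·4, s = 4·(10q), so 4 ∣ s; and since 40 = 4·10, s = 10·(4q), so 10 ∣ s.

(⟸) This fails: take s = 20. Both 4 ∣ 20 and 10 ∣ 20, yet 20 is not a multiple of 40 (since 20 = 0·40 + 20), so 40 ∤ 20.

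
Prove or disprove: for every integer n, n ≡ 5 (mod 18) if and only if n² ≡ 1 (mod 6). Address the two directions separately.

(⇒) Suppose n ≡ 5 (mod 18). Then n² ≡ 5² = 25 (mod 18), and since 6 ∣ 18, also n² ≡ 1 (mod 6).

(⇐) This fails: take n = 1. Then 1² = 1 ≡ 1 (mod 6), yet 1 ≡ 1 (mod 18), not 5.

Only the forward direction holds.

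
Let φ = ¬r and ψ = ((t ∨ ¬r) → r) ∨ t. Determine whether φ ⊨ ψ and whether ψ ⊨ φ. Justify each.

(→) This fails. Under r = F, t = F, the left side is true but the right side is false.

(←) This fails. Under r = T, t = F, the left side is false but the right side is true.

Neither implication holds.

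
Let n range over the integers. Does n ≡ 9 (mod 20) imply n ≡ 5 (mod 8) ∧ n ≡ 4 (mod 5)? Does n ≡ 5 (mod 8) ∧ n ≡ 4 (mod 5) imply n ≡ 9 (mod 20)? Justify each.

(⟸) If n ≡ 5 (mod 8) and n ≡ 4 (mod 5), then by the Chinese remainder theorem n ≡ 29 (mod 40). Since 29 ≡ 9 (mod 20) and 20 ∣ 40, we get n ≡ 9 (mod 20).

(⟹) This fails: n = 9 gives 9 ≡ 9 (mod 20) but 9 ≡ 1 (mod 8), so the conjunction on the right does not hold.

The forward direction fails; the converse holds.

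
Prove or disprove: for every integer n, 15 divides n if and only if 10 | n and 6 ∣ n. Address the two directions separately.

(←) Suppose 10 ∣ n and 6 ∣ n. Any common multiple of 10 and 6 is a multiple of their lcm; here lcm(10, 6) = 10·6/gcd(10, 6) = 60/2 = 30, so 30 ∣ n. Since 15 ∣ 30, it follows that 15 ∣ n.

(→) This fails: take n = 15. Certainly 15 ∣ 15, but 10 ∤ 15.

(⇒) fails; (⇐) holds.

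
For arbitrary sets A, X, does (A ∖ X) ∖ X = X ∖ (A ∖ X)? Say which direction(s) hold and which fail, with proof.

(⟹) This inclusion fails. Take A = {1}, X = ∅; then 1 ∈ (A ∖ X) ∖ X but 1 ∉ X ∖ (A ∖ X).

(⟸) This inclusion fails. Take A = ∅, X = {1}; then 1 ∈ X ∖ (A ∖ X) but 1 ∉ (A ∖ X) ∖ X.

Neither inclusion holds.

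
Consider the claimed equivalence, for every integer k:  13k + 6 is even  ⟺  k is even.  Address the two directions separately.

Both directions hold; the statement is true.

[⇒] Suppose 13k + 6 is even. Since 13 is odd, 13k and k have the same parity, so 13k + 6 ≡ k + 6 (mod 2). As 6 is even, 13k + 6 is even exactly when k is even. Thus k is even.

[⇐] Conversely, suppose k is even; write k = 2j. Then 13k + 6 = 13·(2j) + 6 = 2·13j + 6, which is even.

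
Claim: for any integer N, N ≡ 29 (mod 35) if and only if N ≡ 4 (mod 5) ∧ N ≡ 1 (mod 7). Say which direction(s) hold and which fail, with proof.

(⟹) Suppose N ≡ 29 (mod 35); write N = 35j + 29. Since 5 ∣ 35, reducing mod 5 gives N ≡ 29 ≡ 4 (mod 5); since 7 ∣ 35, reducing mod 7 gives N ≡ 29 ≡ 1 (mod 7).

(⟸) Conversely, if N ≡ 4 (mod 5) and N ≡ 1 (mod 7), then by the Chinese remainder theorem N ≡ 29 (mod 35). This is exactly N ≡ 29 (mod 35).

Both directions hold.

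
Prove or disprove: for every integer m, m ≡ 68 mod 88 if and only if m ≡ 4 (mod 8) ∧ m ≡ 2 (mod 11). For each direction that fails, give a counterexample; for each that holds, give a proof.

Converse. If m ≡ 4 (mod 8) and m ≡ 2 (mod 11), then by the Chinese remainder theorem m ≡ 68 (mod 88). This is exactly m ≡ 68 (mod 88).

Forward direction. Suppose m ≡ 68 (mod 88); write m = 88j + 68. Since 8 ∣ 88, reducing mod 8 gives m ≡ 68 ≡ 4 (mod 8); since 11 ∣ 88, reducing mod 11 gives m ≡ 68 ≡ 2 (mod 11).

Both directions hold.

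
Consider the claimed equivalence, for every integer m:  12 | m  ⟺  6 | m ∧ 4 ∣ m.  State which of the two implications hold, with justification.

Both directions hold; the statement is true.

(⟹) If 12 ∣ m, write m = 12q. Since 12 = 2·6, m = 6·(2q), so 6 ∣ m; and since 12 = 3·4, m = 4·(3q), so 4 ∣ m.

(⟸) Suppose 6 ∣ m and 4 ∣ m. Any common multiple of 6 and 4 is a multiple of their lcm; here lcm(6, 4) = 6·4/gcd(6, 4) = 24/2 = 12, so 12 ∣ m.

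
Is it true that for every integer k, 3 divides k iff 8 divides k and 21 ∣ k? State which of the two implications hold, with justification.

(⇐) Suppose 8 ∣ k and 21 ∣ k. Any common multiple of 8 and 21 is a multiple of their lcm; here gcd(8, 21) = 1, so lcm(8, 21) = 8·21 = 168, so 168 ∣ k. Since 3 ∣ 168, it follows that 3 ∣ k.

(⇒) This fails: take k = 3. Certainly 3 ∣ 3, but 8 ∤ 3.

Only the converse holds.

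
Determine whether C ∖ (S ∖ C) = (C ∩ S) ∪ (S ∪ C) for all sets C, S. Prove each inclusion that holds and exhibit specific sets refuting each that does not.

(⊆) Let x ∈ C ∖ (S ∖ C). Then either x ∈ C and x ∉ S; or x ∈ C ∩ S. In each case x ∈ (C ∩ S) ∪ (S ∪ C), so C ∖ (S ∖ C) ⊆ (C ∩ S) ∪ (S ∪ C).

(⊇) This inclusion fails. Take C = ∅, S = {1}; then 1 ∈ (C ∩ S) ∪ (S ∪ C) but 1 ∉ C ∖ (S ∖ C).

Only the forward inclusion holds.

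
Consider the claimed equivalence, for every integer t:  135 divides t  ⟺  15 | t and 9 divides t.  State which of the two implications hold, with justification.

[⇒] If 135 ∣ t, write t = 135q. Since 135 = 9·15, t = 15·(9q), so 15 ∣ t; and since 135 = 15·9, t = 9·(15q), so 9 ∣ t.

[⇐] This fails: take t = 45. Both 15 ∣ 45 and 9 ∣ 45, yet 45 is not a multiple of 135 (since 45 = 0·135 + 45), so 135 ∤ 45.

Only the forward implication holds.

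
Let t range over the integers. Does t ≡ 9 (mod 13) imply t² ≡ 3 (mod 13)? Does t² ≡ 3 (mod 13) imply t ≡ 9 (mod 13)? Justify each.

(⇒) holds; (⇐) fails.

Forward direction. Suppose t ≡ 9 (mod 13). Write t = 13j + 9. Then (13j + 9)² = 169j² + 234j + 81 = 13(13j² + 18j + 6) + 3, so t² ≡ 3 (mod 13).

Converse. This fails: take t = 4. Then 4² = 16 ≡ 3 (mod 13), yet 4 ≡ 4 (mod 13), not 9.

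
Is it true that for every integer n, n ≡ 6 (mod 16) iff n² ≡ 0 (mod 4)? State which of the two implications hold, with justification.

(⇒) holds; (⇐) fails.

(⇒) Suppose n ≡ 6 (mod 16). Then n² ≡ 6² = 36 (mod 16), and since 4 ∣ 16, also n² ≡ 0 (mod 4).

(⇐) This fails: take n = 0. Then 0² = 0 ≡ 0 (mod 4), yet 0 ≡ 0 (mod 16), not 6.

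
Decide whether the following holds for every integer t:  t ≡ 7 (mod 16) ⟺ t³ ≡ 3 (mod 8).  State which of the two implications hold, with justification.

[⇒] This fails: take t = 7. Then 7 ≡ 7 (mod 16), but 7³ = 343 ≡ 7 (mod 8), not 3.

[⇐] This fails: take t = 3. Then 3³ = 27 ≡ 3 (mod 8), yet 3 ≡ 3 (mod 16), not 7.

(⇒) fails and (⇐) fails.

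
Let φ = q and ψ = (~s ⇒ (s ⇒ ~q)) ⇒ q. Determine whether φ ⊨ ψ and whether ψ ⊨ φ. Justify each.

Both implications hold.

(→) Assume the antecedent. If s is true, the antecedent forces (s = T, q = T), and (~s ⇒ (s ⇒ ~q)) ⇒ q holds there. If s is false, the antecedent forces (s = F, q = T), and (~s ⇒ (s ⇒ ~q)) ⇒ q holds there. Either way (~s ⇒ (s ⇒ ~q)) ⇒ q holds.

(←) Assume the antecedent. If s is true, the antecedent forces (s = T, q = T), and q holds there. If s is false, the antecedent forces (s = F, q = T), and q holds there. Either way q holds.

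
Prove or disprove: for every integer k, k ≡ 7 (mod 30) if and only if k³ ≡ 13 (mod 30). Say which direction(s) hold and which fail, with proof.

(→) Suppose k ≡ 7 (mod 30). Write k = 30j + 7. Then (30j + 7)³ = 27000j³ + 18900j² + 4410j + 343 = 30(900j³ + 630j² + 147j + 11) + 13, so k³ ≡ 13 (mod 30).

(←) Conversely, suppose k³ ≡ 13 (mod 30). The only residue r in {0, …, 29} with r³ ≡ 13 (mod 30) is r = 7, so k ≡ 7 (mod 30).

Both implications hold.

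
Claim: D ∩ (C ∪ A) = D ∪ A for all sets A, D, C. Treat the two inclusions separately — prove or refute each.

(⊆) holds; (⊇) fails.

(⟹) Let x ∈ D ∩ (C ∪ A). Then either x ∈ A ∩ D and x ∉ C; or x ∈ D ∩ C and x ∉ A; or x ∈ A ∩ D ∩ C. In each case x ∈ D ∪ A, so D ∩ (C ∪ A) ⊆ D ∪ A.

(⟸) This inclusion fails. Take A = {1}, D = ∅, C = ∅; then 1 ∈ D ∪ A but 1 ∉ D ∩ (C ∪ A).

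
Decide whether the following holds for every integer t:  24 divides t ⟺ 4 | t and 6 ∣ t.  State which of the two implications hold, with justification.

(⇒) holds; (⇐) fails.

[⇐] This fails: take t = 12. Both 4 ∣ 12 and 6 ∣ 12, yet 12 is not a multiple of 24 (since 12 = 0·24 + 12), so 24 ∤ 12.

[⇒] If 24 ∣ t, write t = 24q. Since 24 = 6·4, t = 4·(6q), so 4 ∣ t; and since 24 = 4·6, t = 6·(4q), so 6 ∣ t.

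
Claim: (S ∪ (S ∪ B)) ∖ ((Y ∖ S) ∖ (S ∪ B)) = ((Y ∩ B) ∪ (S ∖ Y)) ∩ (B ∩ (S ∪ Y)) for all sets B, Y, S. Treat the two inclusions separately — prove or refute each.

(⟸) Let x ∈ ((Y ∩ B) ∪ (S ∖ Y)) ∩ (B ∩ (S ∪ Y)). Then either x ∈ B ∩ Y and x ∉ S; or x ∈ B ∩ S and x ∉ Y; or x ∈ B ∩ Y ∩ S. In each case x ∈ (S ∪ (S ∪ B)) ∖ ((Y ∖ S) ∖ (S ∪ B)), so ((Y ∩ B) ∪ (S ∖ Y)) ∩ (B ∩ (S ∪ Y)) ⊆ (S ∪ (S ∪ B)) ∖ ((Y ∖ S) ∖ (S ∪ B)).

(⟹) This inclusion fails. Take B = {1}, Y = ∅, S = ∅; then 1 ∈ (S ∪ (S ∪ B)) ∖ ((Y ∖ S) ∖ (S ∪ B)) but 1 ∉ ((Y ∩ B) ∪ (S ∖ Y)) ∩ (B ∩ (S ∪ Y)).

The sets are not equal: only the reverse inclusion holds.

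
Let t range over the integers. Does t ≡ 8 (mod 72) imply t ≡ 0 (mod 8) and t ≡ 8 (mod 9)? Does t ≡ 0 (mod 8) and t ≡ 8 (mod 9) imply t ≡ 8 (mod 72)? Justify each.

Both implications hold.

(⟹) Suppose t ≡ 8 (mod 72); write t = 72j + 8. Since 8 ∣ 72, reducing mod 8 gives t ≡ 8 ≡ 0 (mod 8); since 9 ∣ 72, reducing mod 9 gives t ≡ 8 (mod 9).

(⟸) Conversely, if t ≡ 0 (mod 8) and t ≡ 8 (mod 9), then by the Chinese remainder theorem t ≡ 8 (mod 72). This is exactly t ≡ 8 (mod 72).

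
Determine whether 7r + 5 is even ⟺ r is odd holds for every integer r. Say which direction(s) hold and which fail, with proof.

(⟹) Suppose 7r + 5 is even. Since 7 is odd, 7r and r have the same parity, so 7r + 5 ≡ r + 5 (mod 2). As 5 is odd, 7r + 5 is even exactly when r is odd. Thus r is odd.

(⟸) Conversely, suppose r is odd; write r = 2j + 1. Then 7r + 5 = 7·(2j + 1) + 5 = 2·7j + 12, which is even.

Both directions hold.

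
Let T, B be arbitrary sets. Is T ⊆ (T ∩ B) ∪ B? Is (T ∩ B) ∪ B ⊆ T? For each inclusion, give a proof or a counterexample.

Neither inclusion holds.

(⟹) This inclusion fails. Take T = {1}, B = ∅; then 1 ∈ T but 1 ∉ (T ∩ B) ∪ B.

(⟸) This inclusion fails. Take T = ∅, B = {1}; then 1 ∈ (T ∩ B) ∪ B but 1 ∉ T.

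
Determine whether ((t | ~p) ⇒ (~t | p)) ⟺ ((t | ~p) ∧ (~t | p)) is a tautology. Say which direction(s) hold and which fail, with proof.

Not equivalent: only (⇐) holds.

[⇐] Assume the antecedent. If t is true, the antecedent forces (t = T, p = T), and (t | ~p) ⇒ (~t | p) holds there. If t is false, (t | ~p) ⇒ (~t | p) reduces to true regardless of the other variables. Either way (t | ~p) ⇒ (~t | p) holds.

[⇒] This fails. Under t = F, p = T, the left side is true but the right side is false.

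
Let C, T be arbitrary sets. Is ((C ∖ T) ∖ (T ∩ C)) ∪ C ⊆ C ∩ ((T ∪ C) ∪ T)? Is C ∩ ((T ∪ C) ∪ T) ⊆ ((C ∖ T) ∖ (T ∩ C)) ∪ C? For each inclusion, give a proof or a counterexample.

(⊆) Let x ∈ ((C ∖ T) ∖ (T ∩ C)) ∪ C. Then either x ∈ C and x ∉ T; or x ∈ C ∩ T. In each case x ∈ C ∩ ((T ∪ C) ∪ T), so ((C ∖ T) ∖ (T ∩ C)) ∪ C ⊆ C ∩ ((T ∪ C) ∪ T).

(⊇) Let x ∈ C ∩ ((T ∪ C) ∪ T). Then either x ∈ C and x ∉ T; or x ∈ C ∩ T. In each case x ∈ ((C ∖ T) ∖ (T ∩ C)) ∪ C, so C ∩ ((T ∪ C) ∪ T) ⊆ ((C ∖ T) ∖ (T ∩ C)) ∪ C.

Both inclusions hold.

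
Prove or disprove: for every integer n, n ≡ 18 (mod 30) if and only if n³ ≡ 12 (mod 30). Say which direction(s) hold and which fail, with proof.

The biconditional holds.

(⟹) Suppose n ≡ 18 (mod 30). Write n = 30j + 18. Then (30j + 18)³ = 27000j³ + 48600j² + 29160j + 5832 = 30(900j³ + 1620j² + 972j + 194) + 12, so n³ ≡ 12 (mod 30).

(⟸) Conversely, suppose n³ ≡ 12 (mod 30). The only residue r in {0, …, 29} with r³ ≡ 12 (mod 30) is r = 18, so n ≡ 18 (mod 30).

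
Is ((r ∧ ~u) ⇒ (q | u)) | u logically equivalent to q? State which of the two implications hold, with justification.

[⇒] This fails. Under u = F, q = F, r = F, the left side is true but the right side is false.

[⇐] Assume the antecedent. If u is true, ((r ∧ ~u) ⇒ (q | u)) | u reduces to true regardless of the other variables. If u is false, the antecedent forces (u = F, q = T, r = F) or (u = F, q = T, r = T), and ((r ∧ ~u) ⇒ (q | u)) | u holds there. Either way ((r ∧ ~u) ⇒ (q | u)) | u holds.

Not equivalent: only (⇐) holds.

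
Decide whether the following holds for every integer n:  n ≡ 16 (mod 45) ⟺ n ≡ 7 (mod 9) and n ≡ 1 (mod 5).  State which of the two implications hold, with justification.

(→) Suppose n ≡ 16 (mod 45); write n = 45j + 16. Since 9 ∣ 45, reducing mod 9 gives n ≡ 16 ≡ 7 (mod 9); since 5 ∣ 45, reducing mod 5 gives n ≡ 16 ≡ 1 (mod 5).

(←) Conversely, if n ≡ 7 (mod 9) and n ≡ 1 (mod 5), then by the Chinese remainder theorem n ≡ 16 (mod 45). This is exactly n ≡ 16 (mod 45).

The biconditional holds.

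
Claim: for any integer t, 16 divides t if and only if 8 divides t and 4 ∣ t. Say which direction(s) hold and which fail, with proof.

(⇒) holds; (⇐) fails.

(→) If 16 ∣ t, write t = 16q. Since 16 = 2·8, t = 8·(2q), so 8 ∣ t; and since 16 = 4·4, t = 4·(4q), so 4 ∣ t.

(←) This fails: take t = 8. Both 8 ∣ 8 and 4 ∣ 8, yet 8 is not a multiple of 16 (since 8 = 0·16 + 8), so 16 ∤ 8.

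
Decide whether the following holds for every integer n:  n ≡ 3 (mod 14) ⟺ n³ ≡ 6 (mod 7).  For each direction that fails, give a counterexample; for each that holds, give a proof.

Only the forward implication holds.

Forward direction. Suppose n ≡ 3 (mod 14). Then n³ ≡ 3³ = 27 (mod 14), and since 7 ∣ 14, also n³ ≡ 6 (mod 7).

Converse. This fails: take n = 5. Then 5³ = 125 ≡ 6 (mod 7), yet 5 ≡ 5 (mod 14), not 3.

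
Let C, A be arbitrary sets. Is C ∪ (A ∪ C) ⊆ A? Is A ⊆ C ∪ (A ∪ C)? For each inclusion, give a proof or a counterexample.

Forward inclusion. This inclusion fails. Take C = {1}, A = ∅; then 1 ∈ C ∪ (A ∪ C) but 1 ∉ A.

Reverse inclusion. Let x ∈ A. Then either x ∈ A and x ∉ C; or x ∈ C ∩ A. In each case x ∈ C ∪ (A ∪ C), so A ⊆ C ∪ (A ∪ C).

Only the reverse inclusion holds.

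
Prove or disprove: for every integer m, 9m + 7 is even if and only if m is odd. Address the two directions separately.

Both implications hold.

(⟹) Suppose 9m + 7 is even. Since 9 is odd, 9m and m have the same parity, so 9m + 7 ≡ m + 7 (mod 2). As 7 is odd, 9m + 7 is even exactly when m is odd. Thus m is odd.

(⟸) Conversely, suppose m is odd; write m = 2j + 1. Then 9m + 7 = 9·(2j + 1) + 7 = 2·9j + 16, which is even.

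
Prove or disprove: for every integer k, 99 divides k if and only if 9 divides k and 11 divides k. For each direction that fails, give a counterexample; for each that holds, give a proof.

Forward direction. If 99 ∣ k, write k = 99q. Since 99 = 11·9, k = 9·(11q), so 9 ∣ k; and since 99 = 9·11, k = 11·(9q), so 11 ∣ k.

Converse. Suppose 9 ∣ k and 11 ∣ k. Any common multiple of 9 and 11 is a multiple of their lcm; here gcd(9, 11) = 1, so lcm(9, 11) = 9·11 = 99, so 99 ∣ k.

The biconditional holds.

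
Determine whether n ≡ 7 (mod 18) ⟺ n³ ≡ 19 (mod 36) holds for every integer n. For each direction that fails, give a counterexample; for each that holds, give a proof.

Forward direction. This fails: take n = 25. Then 25 ≡ 7 (mod 18), but 25³ = 15625 ≡ 1 (mod 36), not 19.

Converse. This fails: take n = 19. Then 19³ = 6859 ≡ 19 (mod 36), yet 19 ≡ 1 (mod 18), not 7.

(⇒) fails and (⇐) fails.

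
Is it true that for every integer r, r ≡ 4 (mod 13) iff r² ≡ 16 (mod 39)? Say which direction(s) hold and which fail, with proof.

(⟹) This fails: take r = 30. Then 30 ≡ 4 (mod 13), but 30² = 900 ≡ 3 (mod 39), not 16.

(⟸) This fails: take r = 22. Then 22² = 484 ≡ 16 (mod 39), yet 22 ≡ 9 (mod 13), not 4.

Both directions fail.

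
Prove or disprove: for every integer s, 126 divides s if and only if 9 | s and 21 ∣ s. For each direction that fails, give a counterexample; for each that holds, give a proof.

Converse. This fails: take s = 63. Both 9 ∣ 63 and 21 ∣ 63, yet 63 is not a multiple of 126 (since 63 = 0·126 + 63), so 126 ∤ 63.

Forward direction. If 126 ∣ s, write s = 126q. Since 126 = 14·9, s = 9·(14q), so 9 ∣ s; and since 126 = 6·21, s = 21·(6q), so 21 ∣ s.

Only the forward implication holds.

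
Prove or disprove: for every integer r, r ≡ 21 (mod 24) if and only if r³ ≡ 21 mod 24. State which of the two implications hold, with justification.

[⇒] Suppose r ≡ 21 (mod 24). Write r = 24j + 21. Then (24j + 21)³ = 13824j³ + 36288j² + 31752j + 9261 = 24(576j³ + 1512j² + 1323j + 385) + 21, so r³ ≡ 21 (mod 24).

[⇐] Conversely, suppose r³ ≡ 21 (mod 24). The only residue r in {0, …, 23} with r³ ≡ 21 (mod 24) is r = 21, so r ≡ 21 (mod 24).

Both implications hold.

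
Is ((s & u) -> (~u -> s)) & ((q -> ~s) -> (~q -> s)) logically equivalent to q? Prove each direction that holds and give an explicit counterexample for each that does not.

(→) This fails. Under s = T, q = F, u = F, the left side is true but the right side is false.

(←) Assume the antecedent. If s is true, the consequent reduces to true regardless of the other variables. If s is false, the antecedent forces (s = F, q = T, u = F) or (s = F, q = T, u = T), and the consequent holds there. Either way the consequent holds.

Only the converse holds.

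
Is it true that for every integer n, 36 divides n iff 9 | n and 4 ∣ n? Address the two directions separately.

Both implications hold.

(⇒) If 36 ∣ n, write n = 36q. Since 36 = 4·9, n = 9·(4q), so 9 ∣ n; and since 36 = 9·4, n = 4·(9q), so 4 ∣ n.

(⇐) Suppose 9 ∣ n and 4 ∣ n. Any common multiple of 9 and 4 is a multiple of their lcm; here gcd(9, 4) = 1, so lcm(9, 4) = 9·4 = 36, so 36 ∣ n.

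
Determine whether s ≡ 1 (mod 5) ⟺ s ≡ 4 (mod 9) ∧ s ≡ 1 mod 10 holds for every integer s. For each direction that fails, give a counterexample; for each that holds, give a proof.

The forward direction fails; the converse holds.

(⟹) This fails: s = 1 gives 1 ≡ 1 (mod 5) but 1 ≡ 1 (mod 9), so the conjunction on the right does not hold.

(⟸) Conversely, if s ≡ 4 (mod 9) and s ≡ 1 (mod 10), then by the Chinese remainder theorem s ≡ 31 (mod 90). Since 31 ≡ 1 (mod 5) and 5 ∣ 90, we get s ≡ 1 (mod 5).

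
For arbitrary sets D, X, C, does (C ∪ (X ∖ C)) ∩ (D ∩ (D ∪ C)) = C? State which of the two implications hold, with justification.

Neither inclusion holds.

(⊆) This inclusion fails. Take D = {1}, X = {1}, C = ∅; then 1 ∈ (C ∪ (X ∖ C)) ∩ (D ∩ (D ∪ C)) but 1 ∉ C.

(⊇) This inclusion fails. Take D = ∅, X = ∅, C = {1}; then 1 ∈ C but 1 ∉ (C ∪ (X ∖ C)) ∩ (D ∩ (D ∪ C)).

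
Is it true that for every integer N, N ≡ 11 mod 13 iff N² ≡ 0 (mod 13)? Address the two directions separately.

Neither implication holds.

Forward direction. This fails: take N = 11. Then 11 ≡ 11 (mod 13), but 11² = 121 ≡ 4 (mod 13), not 0.

Converse. This fails: take N = 0. Then 0² = 0 ≡ 0 (mod 13), yet 0 ≡ 0 (mod 13), not 11.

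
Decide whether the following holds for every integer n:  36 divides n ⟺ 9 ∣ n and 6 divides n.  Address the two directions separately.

[⇐] This fails: take n = 18. Both 9 ∣ 18 and 6 ∣ 18, yet 18 is not a multiple of 36 (since 18 = 0·36 + 18), so 36 ∤ 18.

[⇒] If 36 ∣ n, write n = 36q. Since 36 = 4·9, n = 9·(4q), so 9 ∣ n; and since 36 = 6·6, n = 6·(6q), so 6 ∣ n.

Only the forward direction holds.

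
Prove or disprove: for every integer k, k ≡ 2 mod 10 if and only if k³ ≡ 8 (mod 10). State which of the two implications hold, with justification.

(→) Suppose k ≡ 2 mod 10. Write k = 10j + 2. Then (10j + 2)³ = 1000j³ + 600j² + 120j + 8 = 10(100j³ + 60j² + 12j) + 8, so k³ ≡ 8 (mod 10).

(←) For the converse, argue contrapositively. If k ≢ 2 (mod 10), then k is congruent to one of 0, 1, 3, 4, 5, 6, 7, 8, 9 modulo 10, and these give k³ ≡ 0, 1, 7, 4, 5, 6, 3, 2, 9 respectively — never 8.

Both implications hold.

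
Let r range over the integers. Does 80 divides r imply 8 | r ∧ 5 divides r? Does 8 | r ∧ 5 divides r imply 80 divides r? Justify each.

Forward direction. If 80 ∣ r, write r = 80q. Since 80 = 10·8, r = 8·(10q), so 8 ∣ r; and since 80 = 16·5, r = 5·(16q), so 5 ∣ r.

Converse. This fails: take r = 40. Both 8 ∣ 40 and 5 ∣ 40, yet 40 is not a multiple of 80 (since 40 = 0·80 + 40), so 80 ∤ 40.

The forward direction holds; the converse fails.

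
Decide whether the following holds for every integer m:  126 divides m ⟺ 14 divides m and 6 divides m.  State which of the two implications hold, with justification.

Not equivalent: only (⇒) holds.

[⇒] If 126 ∣ m, write m = 126q. Since 126 = 9·14, m = 14·(9q), so 14 ∣ m; and since 126 = 21·6, m = 6·(21q), so 6 ∣ m.

[⇐] This fails: take m = 42. Both 14 ∣ 42 and 6 ∣ 42, yet 42 is not a multiple of 126 (since 42 = 0·126 + 42), so 126 ∤ 42.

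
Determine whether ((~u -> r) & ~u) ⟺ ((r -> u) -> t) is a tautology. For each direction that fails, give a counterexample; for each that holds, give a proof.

The forward direction holds; the converse fails.

Converse. This fails. Under t = T, r = F, u = F, the left side is false but the right side is true.

Forward direction. Assume the antecedent. If t is true, (r -> u) -> t reduces to true regardless of the other variables. If t is false, the antecedent forces (t = F, r = T, u = F), and (r -> u) -> t holds there. Either way (r -> u) -> t holds.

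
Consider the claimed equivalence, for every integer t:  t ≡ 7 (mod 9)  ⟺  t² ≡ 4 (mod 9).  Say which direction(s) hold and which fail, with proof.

[⇒] Suppose t ≡ 7 (mod 9). Write t = 9j + 7. Then (9j + 7)² = 81j² + 126j + 49 = 9(9j² + 14j + 5) + 4, so t² ≡ 4 (mod 9).

[⇐] This fails: take t = 2. Then 2² = 4 ≡ 4 (mod 9), yet 2 ≡ 2 (mod 9), not 7.

(⇒) holds; (⇐) fails.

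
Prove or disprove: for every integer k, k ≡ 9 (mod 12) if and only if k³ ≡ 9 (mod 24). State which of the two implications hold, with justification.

(⇒) fails; (⇐) holds.

[⇒] This fails: take k = 21. Then 21 ≡ 9 (mod 12), but 21³ = 9261 ≡ 21 (mod 24), not 9.

[⇐] Conversely, the residues r modulo 24 with r³ ≡ 9 (mod 24) are exactly {9}, and each is ≡ 9 (mod 12).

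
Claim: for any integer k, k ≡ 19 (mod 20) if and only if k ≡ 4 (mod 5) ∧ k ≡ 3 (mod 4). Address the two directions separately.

(→) Suppose k ≡ 19 (mod 20); write k = 20j + 19. Since 5 ∣ 20, reducing mod 5 gives k ≡ 19 ≡ 4 (mod 5); since 4 ∣ 20, reducing mod 4 gives k ≡ 19 ≡ 3 (mod 4).

(←) Conversely, if k ≡ 4 (mod 5) and k ≡ 3 (mod 4), then by the Chinese remainder theorem k ≡ 19 (mod 20). This is exactly k ≡ 19 (mod 20).

Equivalent; both directions hold.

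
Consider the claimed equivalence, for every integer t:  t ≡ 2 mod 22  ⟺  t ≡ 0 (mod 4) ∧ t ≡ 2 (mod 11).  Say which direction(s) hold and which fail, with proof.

(⟹) This fails: t = 2 gives 2 ≡ 2 (mod 22) but 2 ≡ 2 (mod 4), so the conjunction on the right does not hold.

(⟸) Conversely, if t ≡ 0 (mod 4) and t ≡ 2 (mod 11), then by the Chinese remainder theorem t ≡ 24 (mod 44). Since 24 ≡ 2 (mod 22) and 22 ∣ 44, we get t ≡ 2 (mod 22).

Only the converse holds.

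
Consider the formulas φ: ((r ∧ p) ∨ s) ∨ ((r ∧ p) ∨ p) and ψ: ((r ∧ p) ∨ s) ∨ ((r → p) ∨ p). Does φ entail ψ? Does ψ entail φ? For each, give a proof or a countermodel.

Only the forward direction holds.

(⟹) Assume the antecedent. If s is true, ((r ∧ p) ∨ s) ∨ ((r → p) ∨ p) reduces to true regardless of the other variables. If s is false, the antecedent forces (s = F, p = T, r = F) or (s = F, p = T, r = T), and ((r ∧ p) ∨ s) ∨ ((r → p) ∨ p) holds there. Either way ((r ∧ p) ∨ s) ∨ ((r → p) ∨ p) holds.

(⟸) This fails. Under s = F, p = F, r = F, the left side is false but the right side is true.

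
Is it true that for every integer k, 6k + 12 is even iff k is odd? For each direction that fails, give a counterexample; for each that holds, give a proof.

The forward direction fails; the converse holds.

Forward direction. This fails: take k = 2. Then 6k + 12 = 24, which is even, yet k = 2 is even, not odd.

Converse. Suppose k is odd. Since 6 is even, 6k is even for every k, so 6k + 12 has the same parity as 12, which is even. Hence 6k + 12 is even.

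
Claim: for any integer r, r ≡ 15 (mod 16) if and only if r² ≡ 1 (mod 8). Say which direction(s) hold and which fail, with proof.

The forward direction holds; the converse fails.

[⇒] Suppose r ≡ 15 (mod 16). Then r² ≡ 15² = 225 (mod 16), and since 8 ∣ 16, also r² ≡ 1 (mod 8).

[⇐] This fails: take r = 1. Then 1² = 1 ≡ 1 (mod 8), yet 1 ≡ 1 (mod 16), not 15.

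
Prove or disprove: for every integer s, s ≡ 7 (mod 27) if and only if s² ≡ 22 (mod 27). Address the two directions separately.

(⟹) Suppose s ≡ 7 (mod 27). Write s = 27j + 7. Then (27j + 7)² = 729j² + 378j + 49 = 27(27j² + 14j + 1) + 22, so s² ≡ 22 (mod 27).

(⟸) This fails: take s = 20. Then 20² = 400 ≡ 22 (mod 27), yet 20 ≡ 20 (mod 27), not 7.

(⇒) holds; (⇐) fails.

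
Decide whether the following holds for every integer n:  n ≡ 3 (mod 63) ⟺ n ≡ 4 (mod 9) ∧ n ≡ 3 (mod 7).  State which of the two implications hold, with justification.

(→) This fails: n = 3 gives 3 ≡ 3 (mod 63) but 3 ≡ 3 (mod 9), so the conjunction on the right does not hold.

(←) This fails: n = 31 satisfies both congruences on the right (31 ≡ 4 mod 9 and 31 ≡ 3 mod 7) yet 31 ≡ 31 (mod 63), not 3.

Neither direction holds.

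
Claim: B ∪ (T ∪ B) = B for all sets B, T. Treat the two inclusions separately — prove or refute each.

Forward inclusion. This inclusion fails. Take B = ∅, T = {1}; then 1 ∈ B ∪ (T ∪ B) but 1 ∉ B.

Reverse inclusion. Let x ∈ B. Then either x ∈ B and x ∉ T; or x ∈ B ∩ T. In each case x ∈ B ∪ (T ∪ B), so B ⊆ B ∪ (T ∪ B).

The sets are not equal: only the reverse inclusion holds.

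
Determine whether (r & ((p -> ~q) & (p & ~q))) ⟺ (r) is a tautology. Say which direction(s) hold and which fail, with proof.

The forward direction holds; the converse fails.

Forward direction. Assume the antecedent. If r is true, r reduces to true regardless of the other variables. If r is false, the antecedent cannot hold. Either way r holds.

Converse. This fails. Under r = T, q = F, p = F, the left side is false but the right side is true.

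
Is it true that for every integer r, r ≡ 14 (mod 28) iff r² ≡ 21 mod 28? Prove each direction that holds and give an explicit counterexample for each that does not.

(⟹) This fails: take r = 14. Then 14 ≡ 14 (mod 28), but 14² = 196 ≡ 0 (mod 28), not 21.

(⟸) This fails: take r = 7. Then 7² = 49 ≡ 21 (mod 28), yet 7 ≡ 7 (mod 28), not 14.

Neither direction holds.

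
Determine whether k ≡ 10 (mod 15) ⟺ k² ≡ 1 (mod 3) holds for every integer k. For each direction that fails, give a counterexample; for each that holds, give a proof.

(⟹) Suppose k ≡ 10 (mod 15). Then k² ≡ 10² = 100 (mod 15), and since 3 ∣ 15, also k² ≡ 1 (mod 3).

(⟸) This fails: take k = 1. Then 1² = 1 ≡ 1 (mod 3), yet 1 ≡ 1 (mod 15), not 10.

Only the forward direction holds.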